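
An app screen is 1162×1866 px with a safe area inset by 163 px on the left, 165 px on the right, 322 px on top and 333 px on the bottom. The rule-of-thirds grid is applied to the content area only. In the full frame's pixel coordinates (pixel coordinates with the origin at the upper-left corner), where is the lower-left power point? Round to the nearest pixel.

Content width = 1162 − 163 − 165 = 834 px; content height = 1866 − 322 − 333 = 1211 px.
Lower-left is one-third across and two-thirds down within the content area.
x = 163 + 1 × 834/3 = 163 + 278.00 ≈ 441
y = 322 + 2 × 1211/3 = 322 + 807.33 ≈ 1129

(441, 1129)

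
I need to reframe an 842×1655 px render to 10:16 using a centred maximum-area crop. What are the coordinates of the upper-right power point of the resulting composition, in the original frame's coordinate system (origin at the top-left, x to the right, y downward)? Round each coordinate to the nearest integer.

(561, 603)

842/1655 < 10/16, so the 10:16 crop keeps the full width 842 and trims height to 842 × 16/10 = 1347.20 px.
Top offset = (1655 − 1347.20)/2 = 153.90 px; left offset = 0.
Upper-right is two-thirds across and one-third down within the crop:
x = 0.00 + 2 × 842.00/3 ≈ 561; y = 153.90 + 1 × 1347.20/3 ≈ 603.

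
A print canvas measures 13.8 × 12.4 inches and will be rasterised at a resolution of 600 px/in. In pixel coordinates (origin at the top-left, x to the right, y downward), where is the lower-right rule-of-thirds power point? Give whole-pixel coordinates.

In pixels the canvas is 13.8 × 600 = 8280 wide and 12.4 × 600 = 7440 tall.
The lower-right point is two-thirds across and two-thirds down:
x = 2 × 8280/3 ≈ 5520; y = 2 × 7440/3 ≈ 4960.

(5520, 4960)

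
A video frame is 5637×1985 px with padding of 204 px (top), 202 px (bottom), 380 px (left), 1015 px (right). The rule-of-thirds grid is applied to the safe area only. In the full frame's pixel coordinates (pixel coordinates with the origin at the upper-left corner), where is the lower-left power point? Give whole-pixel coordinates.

(1794, 1257)

Content width = 5637 − 380 − 1015 = 4242 px; content height = 1985 − 204 − 202 = 1579 px.
Lower-left is one-third across and two-thirds down within the safe area.
x = 380 + 1 × 4242/3 = 380 + 1414.00 ≈ 1794
y = 204 + 2 × 1579/3 = 204 + 1052.67 ≈ 1257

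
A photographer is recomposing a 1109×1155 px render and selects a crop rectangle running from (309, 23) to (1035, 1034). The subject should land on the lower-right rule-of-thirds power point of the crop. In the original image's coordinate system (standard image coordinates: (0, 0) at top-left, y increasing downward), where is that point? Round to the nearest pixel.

(793, 697)

Crop width = 1035 − 309 = 726 px; one third is 242.00 px.
Crop height = 1034 − 23 = 1011 px; one third is 337.00 px.
The lower-right point is two-thirds across and two-thirds down within the crop:
x = 309 + 2 × 242.00 ≈ 793; y = 23 + 2 × 337.00 ≈ 697.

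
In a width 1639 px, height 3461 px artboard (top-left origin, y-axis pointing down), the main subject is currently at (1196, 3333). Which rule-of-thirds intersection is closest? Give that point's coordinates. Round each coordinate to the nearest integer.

(1093, 2307)

Third lines: x ∈ {546, 1093}, y ∈ {1154, 2307}.
1196 is closer to x = 1093; 3333 is closer to y = 2307.
So the nearest intersection is the lower-right power point.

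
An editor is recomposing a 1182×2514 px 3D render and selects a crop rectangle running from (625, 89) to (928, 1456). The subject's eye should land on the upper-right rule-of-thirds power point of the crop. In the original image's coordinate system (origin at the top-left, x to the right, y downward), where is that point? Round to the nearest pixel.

(827, 545)

Crop width = 928 − 625 = 303 px; one third is 101.00 px.
Crop height = 1456 − 89 = 1367 px; one third is 455.67 px.
The upper-right point is two-thirds across and one-third down within the crop:
x = 625 + 2 × 101.00 ≈ 827; y = 89 + 1 × 455.67 ≈ 545.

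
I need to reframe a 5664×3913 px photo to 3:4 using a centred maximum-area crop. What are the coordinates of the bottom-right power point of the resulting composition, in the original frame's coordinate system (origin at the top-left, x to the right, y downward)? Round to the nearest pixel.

(3321, 2609)

5664/3913 > 3/4, so the 3:4 crop keeps the full height 3913 and trims width to 3913 × 3/4 = 2934.75 px.
Left offset = (5664 − 2934.75)/2 = 1364.62 px; top offset = 0.
Bottom-right is two-thirds across and two-thirds down within the crop:
x = 1364.62 + 2 × 2934.75/3 ≈ 3321; y = 0.00 + 2 × 3913.00/3 ≈ 2609.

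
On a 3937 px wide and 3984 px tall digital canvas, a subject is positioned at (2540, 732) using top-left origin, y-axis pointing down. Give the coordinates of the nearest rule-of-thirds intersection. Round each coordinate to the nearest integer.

(2625, 1328)

Third lines: x ∈ {1312, 2625}, y ∈ {1328, 2656}.
2540 is closer to x = 2625; 732 is closer to y = 1328.
So the nearest intersection is the upper-right power point.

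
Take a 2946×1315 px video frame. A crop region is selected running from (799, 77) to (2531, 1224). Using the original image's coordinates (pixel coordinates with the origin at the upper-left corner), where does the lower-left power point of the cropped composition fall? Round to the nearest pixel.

(1376, 842)

Crop width = 2531 − 799 = 1732 px; one third is 577.33 px.
Crop height = 1224 − 77 = 1147 px; one third is 382.33 px.
The lower-left point is one-third across and two-thirds down within the crop:
x = 799 + 1 × 577.33 ≈ 1376; y = 77 + 2 × 382.33 ≈ 842.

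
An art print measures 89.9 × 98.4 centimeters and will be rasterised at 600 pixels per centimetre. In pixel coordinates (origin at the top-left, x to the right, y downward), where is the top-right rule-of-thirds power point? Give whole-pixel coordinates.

In pixels the canvas is 89.9 × 600 = 53940 wide and 98.4 × 600 = 59040 tall.
The top-right point is two-thirds across and one-third down:
x = 2 × 53940/3 ≈ 35960; y = 1 × 59040/3 ≈ 19680.

x = 35960 px, y = 19680 px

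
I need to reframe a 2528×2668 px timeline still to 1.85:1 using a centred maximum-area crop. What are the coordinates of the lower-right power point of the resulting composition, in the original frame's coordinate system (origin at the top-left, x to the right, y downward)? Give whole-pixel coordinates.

2528/2668 < 1.85/1, so the 1.85:1 crop keeps the full width 2528 and trims height to 2528 × 1/1.85 = 1366.49 px.
Top offset = (2668 − 1366.49)/2 = 650.76 px; left offset = 0.
Lower-right is two-thirds across and two-thirds down within the crop:
x = 0.00 + 2 × 2528.00/3 ≈ 1685; y = 650.76 + 2 × 1366.49/3 ≈ 1562.

(1685, 1562)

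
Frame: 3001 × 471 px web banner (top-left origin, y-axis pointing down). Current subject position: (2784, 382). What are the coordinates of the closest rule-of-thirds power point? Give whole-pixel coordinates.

Third lines: x ∈ {1000, 2001}, y ∈ {157, 314}.
2784 is closer to x = 2001; 382 is closer to y = 314.
So the nearest intersection is the lower-right power point.

x = 2001 px, y = 314 px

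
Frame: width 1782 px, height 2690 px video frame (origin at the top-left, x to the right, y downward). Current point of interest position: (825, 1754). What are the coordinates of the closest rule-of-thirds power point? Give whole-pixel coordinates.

(594, 1793)

Third lines: x ∈ {594, 1188}, y ∈ {897, 1793}.
825 is closer to x = 594; 1754 is closer to y = 1793.
So the nearest intersection is the lower-left power point.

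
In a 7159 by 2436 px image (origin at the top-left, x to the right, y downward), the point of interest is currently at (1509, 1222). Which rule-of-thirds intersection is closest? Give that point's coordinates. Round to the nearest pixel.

Third lines: x ∈ {2386, 4773}, y ∈ {812, 1624}.
1509 is closer to x = 2386; 1222 is closer to y = 1624.
So the nearest intersection is the lower-left power point.

(2386, 1624)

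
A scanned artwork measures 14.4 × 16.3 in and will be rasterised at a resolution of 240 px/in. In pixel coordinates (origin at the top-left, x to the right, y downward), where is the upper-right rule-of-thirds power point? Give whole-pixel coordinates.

(2304, 1304)

In pixels the canvas is 14.4 × 240 = 3456 wide and 16.3 × 240 = 3912 tall.
The upper-right point is two-thirds across and one-third down:
x = 2 × 3456/3 ≈ 2304; y = 1 × 3912/3 ≈ 1304.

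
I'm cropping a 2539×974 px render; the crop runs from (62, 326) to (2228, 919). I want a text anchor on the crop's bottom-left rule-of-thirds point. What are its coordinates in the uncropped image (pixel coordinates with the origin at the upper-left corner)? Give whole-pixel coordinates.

Crop width = 2228 − 62 = 2166 px; one third is 722.00 px.
Crop height = 919 − 326 = 593 px; one third is 197.67 px.
The bottom-left point is one-third across and two-thirds down within the crop:
x = 62 + 1 × 722.00 ≈ 784; y = 326 + 2 × 197.67 ≈ 721.

x = 784 px, y = 721 px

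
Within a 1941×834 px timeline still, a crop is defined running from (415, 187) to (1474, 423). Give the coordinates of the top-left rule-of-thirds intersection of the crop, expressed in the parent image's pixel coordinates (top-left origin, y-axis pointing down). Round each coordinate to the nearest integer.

Crop width = 1474 − 415 = 1059 px; one third is 353.00 px.
Crop height = 423 − 187 = 236 px; one third is 78.67 px.
The top-left point is one-third across and one-third down within the crop:
x = 415 + 1 × 353.00 ≈ 768; y = 187 + 1 × 78.67 ≈ 266.

(768, 266)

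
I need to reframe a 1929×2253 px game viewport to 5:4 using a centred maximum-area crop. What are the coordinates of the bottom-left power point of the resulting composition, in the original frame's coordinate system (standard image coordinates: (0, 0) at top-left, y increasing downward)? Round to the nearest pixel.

1929/2253 < 5/4, so the 5:4 crop keeps the full width 1929 and trims height to 1929 × 4/5 = 1543.20 px.
Top offset = (2253 − 1543.20)/2 = 354.90 px; left offset = 0.
Bottom-left is one-third across and two-thirds down within the crop:
x = 0.00 + 1 × 1929.00/3 ≈ 643; y = 354.90 + 2 × 1543.20/3 ≈ 1384.

x = 643 px, y = 1384 px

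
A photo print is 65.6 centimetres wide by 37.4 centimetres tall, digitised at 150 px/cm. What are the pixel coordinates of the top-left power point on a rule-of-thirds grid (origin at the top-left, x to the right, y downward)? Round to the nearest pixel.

In pixels the canvas is 65.6 × 150 = 9840 wide and 37.4 × 150 = 5610 tall.
The top-left point is one-third across and one-third down:
x = 1 × 9840/3 ≈ 3280; y = 1 × 5610/3 ≈ 1870.

x = 3280 px, y = 1870 px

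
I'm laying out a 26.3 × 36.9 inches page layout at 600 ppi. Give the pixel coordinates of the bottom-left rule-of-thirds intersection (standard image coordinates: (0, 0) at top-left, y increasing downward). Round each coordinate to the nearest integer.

(5260, 14760)

In pixels the canvas is 26.3 × 600 = 15780 wide and 36.9 × 600 = 22140 tall.
The bottom-left point is one-third across and two-thirds down:
x = 1 × 15780/3 ≈ 5260; y = 2 × 22140/3 ≈ 14760.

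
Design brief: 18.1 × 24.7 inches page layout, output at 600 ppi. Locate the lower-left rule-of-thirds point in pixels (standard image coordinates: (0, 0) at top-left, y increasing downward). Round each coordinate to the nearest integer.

(3620, 9880)

In pixels the canvas is 18.1 × 600 = 10860 wide and 24.7 × 600 = 14820 tall.
The lower-left point is one-third across and two-thirds down:
x = 1 × 10860/3 ≈ 3620; y = 2 × 14820/3 ≈ 9880.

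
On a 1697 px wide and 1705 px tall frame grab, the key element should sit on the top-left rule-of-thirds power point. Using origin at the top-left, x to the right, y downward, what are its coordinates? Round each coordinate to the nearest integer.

The top-left point sits one-third of the way across and one-third of the way down.
x = 1 × 1697/3 ≈ 566; y = 1 × 1705/3 ≈ 568.

x = 566 px, y = 568 px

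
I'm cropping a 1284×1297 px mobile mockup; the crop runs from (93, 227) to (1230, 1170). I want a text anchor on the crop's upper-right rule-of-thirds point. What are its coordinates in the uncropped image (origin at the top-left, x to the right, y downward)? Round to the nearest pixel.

Crop width = 1230 − 93 = 1137 px; one third is 379.00 px.
Crop height = 1170 − 227 = 943 px; one third is 314.33 px.
The upper-right point is two-thirds across and one-third down within the crop:
x = 93 + 2 × 379.00 ≈ 851; y = 227 + 1 × 314.33 ≈ 541.

x = 851 px, y = 541 px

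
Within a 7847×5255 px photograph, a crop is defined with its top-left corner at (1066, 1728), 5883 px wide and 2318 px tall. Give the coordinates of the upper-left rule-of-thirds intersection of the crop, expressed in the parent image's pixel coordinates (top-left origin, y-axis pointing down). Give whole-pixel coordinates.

One third of the crop width 5883 is 1961.00 px.
One third of the crop height 2318 is 772.67 px.
The upper-left point is one-third across and one-third down within the crop:
x = 1066 + 1 × 1961.00 ≈ 3027; y = 1728 + 1 × 772.67 ≈ 2501.

(3027, 2501)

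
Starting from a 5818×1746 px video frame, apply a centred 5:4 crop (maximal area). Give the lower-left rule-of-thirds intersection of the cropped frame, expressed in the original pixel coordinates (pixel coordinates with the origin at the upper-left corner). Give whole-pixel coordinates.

(2545, 1164)

5818/1746 > 5/4, so the 5:4 crop keeps the full height 1746 and trims width to 1746 × 5/4 = 2182.50 px.
Left offset = (5818 − 2182.50)/2 = 1817.75 px; top offset = 0.
Lower-left is one-third across and two-thirds down within the crop:
x = 1817.75 + 1 × 2182.50/3 ≈ 2545; y = 0.00 + 2 × 1746.00/3 ≈ 1164.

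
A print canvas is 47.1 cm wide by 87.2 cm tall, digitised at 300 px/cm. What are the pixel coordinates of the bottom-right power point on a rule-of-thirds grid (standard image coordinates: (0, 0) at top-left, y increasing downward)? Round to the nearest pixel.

x = 9420 px, y = 17440 px

In pixels the canvas is 47.1 × 300 = 14130 wide and 87.2 × 300 = 26160 tall.
The bottom-right point is two-thirds across and two-thirds down:
x = 2 × 14130/3 ≈ 9420; y = 2 × 26160/3 ≈ 17440.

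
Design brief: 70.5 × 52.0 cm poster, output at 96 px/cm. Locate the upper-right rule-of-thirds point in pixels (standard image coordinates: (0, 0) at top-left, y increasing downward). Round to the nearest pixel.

x = 4512 px, y = 1664 px

In pixels the canvas is 70.5 × 96 = 6768 wide and 52.0 × 96 = 4992 tall.
The upper-right point is two-thirds across and one-third down:
x = 2 × 6768/3 ≈ 4512; y = 1 × 4992/3 ≈ 1664.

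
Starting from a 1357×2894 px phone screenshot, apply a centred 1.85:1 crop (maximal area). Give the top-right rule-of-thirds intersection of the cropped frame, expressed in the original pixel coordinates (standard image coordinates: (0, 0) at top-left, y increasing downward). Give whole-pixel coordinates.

x = 905 px, y = 1325 px

1357/2894 < 1.85/1, so the 1.85:1 crop keeps the full width 1357 and trims height to 1357 × 1/1.85 = 733.51 px.
Top offset = (2894 − 733.51)/2 = 1080.24 px; left offset = 0.
Top-right is two-thirds across and one-third down within the crop:
x = 0.00 + 2 × 1357.00/3 ≈ 905; y = 1080.24 + 1 × 733.51/3 ≈ 1325.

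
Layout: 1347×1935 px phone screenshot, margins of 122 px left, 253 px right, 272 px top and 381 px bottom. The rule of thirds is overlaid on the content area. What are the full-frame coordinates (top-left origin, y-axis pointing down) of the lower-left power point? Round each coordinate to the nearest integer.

Content width = 1347 − 122 − 253 = 972 px; content height = 1935 − 272 − 381 = 1282 px.
Lower-left is one-third across and two-thirds down within the content area.
x = 122 + 1 × 972/3 = 122 + 324.00 ≈ 446
y = 272 + 2 × 1282/3 = 272 + 854.67 ≈ 1127

(446, 1127)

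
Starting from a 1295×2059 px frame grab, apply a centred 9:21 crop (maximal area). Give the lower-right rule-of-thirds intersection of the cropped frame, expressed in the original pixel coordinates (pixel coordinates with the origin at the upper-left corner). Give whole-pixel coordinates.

(795, 1373)

1295/2059 > 9/21, so the 9:21 crop keeps the full height 2059 and trims width to 2059 × 9/21 = 882.43 px.
Left offset = (1295 − 882.43)/2 = 206.29 px; top offset = 0.
Lower-right is two-thirds across and two-thirds down within the crop:
x = 206.29 + 2 × 882.43/3 ≈ 795; y = 0.00 + 2 × 2059.00/3 ≈ 1373.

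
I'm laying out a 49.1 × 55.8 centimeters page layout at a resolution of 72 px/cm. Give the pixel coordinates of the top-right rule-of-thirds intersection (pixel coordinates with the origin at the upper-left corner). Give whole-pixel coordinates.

(2357, 1339)

In pixels the canvas is 49.1 × 72 = 3535.2 wide and 55.8 × 72 = 4017.6 tall.
The top-right point is two-thirds across and one-third down:
x = 2 × 3535.2/3 ≈ 2357; y = 1 × 4017.6/3 ≈ 1339.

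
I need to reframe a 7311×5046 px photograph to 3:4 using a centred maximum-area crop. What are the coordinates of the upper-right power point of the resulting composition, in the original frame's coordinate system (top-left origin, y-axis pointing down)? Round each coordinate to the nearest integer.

(4286, 1682)

7311/5046 > 3/4, so the 3:4 crop keeps the full height 5046 and trims width to 5046 × 3/4 = 3784.50 px.
Left offset = (7311 − 3784.50)/2 = 1763.25 px; top offset = 0.
Upper-right is two-thirds across and one-third down within the crop:
x = 1763.25 + 2 × 3784.50/3 ≈ 4286; y = 0.00 + 1 × 5046.00/3 ≈ 1682.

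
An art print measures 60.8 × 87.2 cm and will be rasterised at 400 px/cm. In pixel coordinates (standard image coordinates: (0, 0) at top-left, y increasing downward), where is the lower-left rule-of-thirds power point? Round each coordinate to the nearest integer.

(8107, 23253)

In pixels the canvas is 60.8 × 400 = 24320 wide and 87.2 × 400 = 34880 tall.
The lower-left point is one-third across and two-thirds down:
x = 1 × 24320/3 ≈ 8107; y = 2 × 34880/3 ≈ 23253.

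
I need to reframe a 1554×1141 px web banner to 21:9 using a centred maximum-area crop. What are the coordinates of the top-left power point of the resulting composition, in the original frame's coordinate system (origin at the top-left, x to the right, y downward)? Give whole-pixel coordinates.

x = 518 px, y = 460 px

1554/1141 < 21/9, so the 21:9 crop keeps the full width 1554 and trims height to 1554 × 9/21 = 666.00 px.
Top offset = (1141 − 666.00)/2 = 237.50 px; left offset = 0.
Top-left is one-third across and one-third down within the crop:
x = 0.00 + 1 × 1554.00/3 ≈ 518; y = 237.50 + 1 × 666.00/3 ≈ 460.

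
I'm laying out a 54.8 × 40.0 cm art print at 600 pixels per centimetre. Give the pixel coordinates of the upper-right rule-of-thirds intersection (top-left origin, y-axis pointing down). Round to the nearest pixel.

(21920, 8000)

In pixels the canvas is 54.8 × 600 = 32880 wide and 40.0 × 600 = 24000 tall.
The upper-right point is two-thirds across and one-third down:
x = 2 × 32880/3 ≈ 21920; y = 1 × 24000/3 ≈ 8000.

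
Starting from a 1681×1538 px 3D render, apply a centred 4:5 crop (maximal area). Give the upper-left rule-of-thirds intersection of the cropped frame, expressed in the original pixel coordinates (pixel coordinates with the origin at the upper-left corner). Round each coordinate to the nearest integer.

1681/1538 > 4/5, so the 4:5 crop keeps the full height 1538 and trims width to 1538 × 4/5 = 1230.40 px.
Left offset = (1681 − 1230.40)/2 = 225.30 px; top offset = 0.
Upper-left is one-third across and one-third down within the crop:
x = 225.30 + 1 × 1230.40/3 ≈ 635; y = 0.00 + 1 × 1538.00/3 ≈ 513.

x = 635 px, y = 513 px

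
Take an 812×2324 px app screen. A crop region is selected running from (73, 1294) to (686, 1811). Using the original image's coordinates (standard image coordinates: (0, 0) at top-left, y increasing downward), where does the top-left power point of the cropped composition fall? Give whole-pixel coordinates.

x = 277 px, y = 1466 px

Crop width = 686 − 73 = 613 px; one third is 204.33 px.
Crop height = 1811 − 1294 = 517 px; one third is 172.33 px.
The top-left point is one-third across and one-third down within the crop:
x = 73 + 1 × 204.33 ≈ 277; y = 1294 + 1 × 172.33 ≈ 1466.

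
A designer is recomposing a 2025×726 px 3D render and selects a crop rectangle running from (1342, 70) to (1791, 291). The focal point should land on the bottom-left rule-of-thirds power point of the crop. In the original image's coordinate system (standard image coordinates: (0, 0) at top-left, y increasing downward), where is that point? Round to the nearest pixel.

Crop width = 1791 − 1342 = 449 px; one third is 149.67 px.
Crop height = 291 − 70 = 221 px; one third is 73.67 px.
The bottom-left point is one-third across and two-thirds down within the crop:
x = 1342 + 1 × 149.67 ≈ 1492; y = 70 + 2 × 73.67 ≈ 217.

(1492, 217)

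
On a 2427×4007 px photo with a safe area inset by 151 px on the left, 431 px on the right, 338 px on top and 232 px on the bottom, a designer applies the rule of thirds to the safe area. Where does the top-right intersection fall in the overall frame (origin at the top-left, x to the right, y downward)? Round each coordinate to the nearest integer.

Content width = 2427 − 151 − 431 = 1845 px; content height = 4007 − 338 − 232 = 3437 px.
Top-right is two-thirds across and one-third down within the safe area.
x = 151 + 2 × 1845/3 = 151 + 1230.00 ≈ 1381
y = 338 + 1 × 3437/3 = 338 + 1145.67 ≈ 1484

x = 1381 px, y = 1484 px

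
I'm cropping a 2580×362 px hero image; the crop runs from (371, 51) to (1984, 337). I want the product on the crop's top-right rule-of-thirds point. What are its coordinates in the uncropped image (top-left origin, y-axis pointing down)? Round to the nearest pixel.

x = 1446 px, y = 146 px

Crop width = 1984 − 371 = 1613 px; one third is 537.67 px.
Crop height = 337 − 51 = 286 px; one third is 95.33 px.
The top-right point is two-thirds across and one-third down within the crop:
x = 371 + 2 × 537.67 ≈ 1446; y = 51 + 1 × 95.33 ≈ 146.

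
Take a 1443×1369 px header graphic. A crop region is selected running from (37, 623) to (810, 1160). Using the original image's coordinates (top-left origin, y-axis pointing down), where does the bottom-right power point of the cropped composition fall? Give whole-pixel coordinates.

Crop width = 810 − 37 = 773 px; one third is 257.67 px.
Crop height = 1160 − 623 = 537 px; one third is 179.00 px.
The bottom-right point is two-thirds across and two-thirds down within the crop:
x = 37 + 2 × 257.67 ≈ 552; y = 623 + 2 × 179.00 ≈ 981.

x = 552 px, y = 981 px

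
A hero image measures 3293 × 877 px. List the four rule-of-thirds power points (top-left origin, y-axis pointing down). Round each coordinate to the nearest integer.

(1098, 292), (2195, 292), (1098, 585), (2195, 585)

One third of 3293 is 1097.67; one third of 877 is 292.33.
Vertical third lines at x = 1098 and x = 2195; horizontal third lines at y = 292 and y = 585.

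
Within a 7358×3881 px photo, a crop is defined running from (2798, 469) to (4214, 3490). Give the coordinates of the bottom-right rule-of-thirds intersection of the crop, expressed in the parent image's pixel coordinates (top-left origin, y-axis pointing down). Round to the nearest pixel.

Crop width = 4214 − 2798 = 1416 px; one third is 472.00 px.
Crop height = 3490 − 469 = 3021 px; one third is 1007.00 px.
The bottom-right point is two-thirds across and two-thirds down within the crop:
x = 2798 + 2 × 472.00 ≈ 3742; y = 469 + 2 × 1007.00 ≈ 2483.

x = 3742 px, y = 2483 px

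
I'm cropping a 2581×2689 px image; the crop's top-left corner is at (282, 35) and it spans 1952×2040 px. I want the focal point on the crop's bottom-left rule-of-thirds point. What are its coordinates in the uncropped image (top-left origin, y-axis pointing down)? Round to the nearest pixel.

One third of the crop width 1952 is 650.67 px.
One third of the crop height 2040 is 680.00 px.
The bottom-left point is one-third across and two-thirds down within the crop:
x = 282 + 1 × 650.67 ≈ 933; y = 35 + 2 × 680.00 ≈ 1395.

x = 933 px, y = 1395 px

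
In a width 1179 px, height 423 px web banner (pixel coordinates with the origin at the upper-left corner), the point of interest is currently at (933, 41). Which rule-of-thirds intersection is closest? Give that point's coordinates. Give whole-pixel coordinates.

(786, 141)

Third lines: x ∈ {393, 786}, y ∈ {141, 282}.
933 is closer to x = 786; 41 is closer to y = 141.
So the nearest intersection is the upper-right power point.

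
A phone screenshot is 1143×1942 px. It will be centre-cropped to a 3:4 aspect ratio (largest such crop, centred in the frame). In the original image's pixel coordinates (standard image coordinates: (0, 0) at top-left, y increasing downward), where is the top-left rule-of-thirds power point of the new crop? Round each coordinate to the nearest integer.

x = 381 px, y = 717 px

1143/1942 < 3/4, so the 3:4 crop keeps the full width 1143 and trims height to 1143 × 4/3 = 1524.00 px.
Top offset = (1942 − 1524.00)/2 = 209.00 px; left offset = 0.
Top-left is one-third across and one-third down within the crop:
x = 0.00 + 1 × 1143.00/3 ≈ 381; y = 209.00 + 1 × 1524.00/3 ≈ 717.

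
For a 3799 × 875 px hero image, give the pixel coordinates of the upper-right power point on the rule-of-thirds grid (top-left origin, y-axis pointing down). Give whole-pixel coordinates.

The upper-right point sits two-thirds of the way across and one-third of the way down.
x = 2 × 3799/3 ≈ 2533; y = 1 × 875/3 ≈ 292.

(2533, 292)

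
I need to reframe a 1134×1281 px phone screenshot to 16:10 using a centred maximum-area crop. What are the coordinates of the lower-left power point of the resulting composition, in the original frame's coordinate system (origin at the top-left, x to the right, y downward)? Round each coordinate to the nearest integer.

1134/1281 < 16/10, so the 16:10 crop keeps the full width 1134 and trims height to 1134 × 10/16 = 708.75 px.
Top offset = (1281 − 708.75)/2 = 286.12 px; left offset = 0.
Lower-left is one-third across and two-thirds down within the crop:
x = 0.00 + 1 × 1134.00/3 ≈ 378; y = 286.12 + 2 × 708.75/3 ≈ 759.

x = 378 px, y = 759 px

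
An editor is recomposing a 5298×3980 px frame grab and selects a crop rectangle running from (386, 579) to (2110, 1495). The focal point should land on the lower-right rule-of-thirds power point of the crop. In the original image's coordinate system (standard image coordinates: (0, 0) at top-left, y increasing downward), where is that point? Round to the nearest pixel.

Crop width = 2110 − 386 = 1724 px; one third is 574.67 px.
Crop height = 1495 − 579 = 916 px; one third is 305.33 px.
The lower-right point is two-thirds across and two-thirds down within the crop:
x = 386 + 2 × 574.67 ≈ 1535; y = 579 + 2 × 305.33 ≈ 1190.

(1535, 1190)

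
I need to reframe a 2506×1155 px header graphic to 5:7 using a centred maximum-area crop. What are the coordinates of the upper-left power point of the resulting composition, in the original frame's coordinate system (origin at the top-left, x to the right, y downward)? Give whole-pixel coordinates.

x = 1116 px, y = 385 px

2506/1155 > 5/7, so the 5:7 crop keeps the full height 1155 and trims width to 1155 × 5/7 = 825.00 px.
Left offset = (2506 − 825.00)/2 = 840.50 px; top offset = 0.
Upper-left is one-third across and one-third down within the crop:
x = 840.50 + 1 × 825.00/3 ≈ 1116; y = 0.00 + 1 × 1155.00/3 ≈ 385.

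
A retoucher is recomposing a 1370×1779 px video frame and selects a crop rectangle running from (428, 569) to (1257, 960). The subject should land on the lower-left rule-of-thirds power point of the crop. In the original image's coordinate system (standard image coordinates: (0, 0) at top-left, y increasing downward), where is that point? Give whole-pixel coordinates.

Crop width = 1257 − 428 = 829 px; one third is 276.33 px.
Crop height = 960 − 569 = 391 px; one third is 130.33 px.
The lower-left point is one-third across and two-thirds down within the crop:
x = 428 + 1 × 276.33 ≈ 704; y = 569 + 2 × 130.33 ≈ 830.

x = 704 px, y = 830 px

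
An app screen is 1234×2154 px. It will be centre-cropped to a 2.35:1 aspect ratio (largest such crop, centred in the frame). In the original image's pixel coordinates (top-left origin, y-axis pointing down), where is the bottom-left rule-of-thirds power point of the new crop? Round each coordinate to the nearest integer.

1234/2154 < 2.35/1, so the 2.35:1 crop keeps the full width 1234 and trims height to 1234 × 1/2.35 = 525.11 px.
Top offset = (2154 − 525.11)/2 = 814.45 px; left offset = 0.
Bottom-left is one-third across and two-thirds down within the crop:
x = 0.00 + 1 × 1234.00/3 ≈ 411; y = 814.45 + 2 × 525.11/3 ≈ 1165.

(411, 1165)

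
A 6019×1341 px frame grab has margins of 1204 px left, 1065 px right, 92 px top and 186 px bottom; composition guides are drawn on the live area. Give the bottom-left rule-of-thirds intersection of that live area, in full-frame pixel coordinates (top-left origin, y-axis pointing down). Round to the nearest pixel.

Content width = 6019 − 1204 − 1065 = 3750 px; content height = 1341 − 92 − 186 = 1063 px.
Bottom-left is one-third across and two-thirds down within the live area.
x = 1204 + 1 × 3750/3 = 1204 + 1250.00 ≈ 2454
y = 92 + 2 × 1063/3 = 92 + 708.67 ≈ 801

x = 2454 px, y = 801 px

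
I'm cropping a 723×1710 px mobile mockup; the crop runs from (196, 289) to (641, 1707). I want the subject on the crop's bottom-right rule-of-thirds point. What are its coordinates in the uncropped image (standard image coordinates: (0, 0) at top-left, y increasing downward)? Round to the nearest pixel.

Crop width = 641 − 196 = 445 px; one third is 148.33 px.
Crop height = 1707 − 289 = 1418 px; one third is 472.67 px.
The bottom-right point is two-thirds across and two-thirds down within the crop:
x = 196 + 2 × 148.33 ≈ 493; y = 289 + 2 × 472.67 ≈ 1234.

x = 493 px, y = 1234 px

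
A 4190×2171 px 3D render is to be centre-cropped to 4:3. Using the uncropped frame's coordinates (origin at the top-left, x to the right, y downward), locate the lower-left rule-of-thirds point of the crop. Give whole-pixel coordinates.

4190/2171 > 4/3, so the 4:3 crop keeps the full height 2171 and trims width to 2171 × 4/3 = 2894.67 px.
Left offset = (4190 − 2894.67)/2 = 647.67 px; top offset = 0.
Lower-left is one-third across and two-thirds down within the crop:
x = 647.67 + 1 × 2894.67/3 ≈ 1613; y = 0.00 + 2 × 2171.00/3 ≈ 1447.

(1613, 1447)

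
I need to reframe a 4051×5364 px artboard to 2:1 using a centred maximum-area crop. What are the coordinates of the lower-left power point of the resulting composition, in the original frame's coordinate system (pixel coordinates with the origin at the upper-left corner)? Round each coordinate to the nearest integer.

4051/5364 < 2/1, so the 2:1 crop keeps the full width 4051 and trims height to 4051 × 1/2 = 2025.50 px.
Top offset = (5364 − 2025.50)/2 = 1669.25 px; left offset = 0.
Lower-left is one-third across and two-thirds down within the crop:
x = 0.00 + 1 × 4051.00/3 ≈ 1350; y = 1669.25 + 2 × 2025.50/3 ≈ 3020.

x = 1350 px, y = 3020 px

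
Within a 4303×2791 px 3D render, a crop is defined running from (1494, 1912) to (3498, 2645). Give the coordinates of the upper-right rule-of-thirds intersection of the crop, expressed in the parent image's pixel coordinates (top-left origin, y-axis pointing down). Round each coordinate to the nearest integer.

Crop width = 3498 − 1494 = 2004 px; one third is 668.00 px.
Crop height = 2645 − 1912 = 733 px; one third is 244.33 px.
The upper-right point is two-thirds across and one-third down within the crop:
x = 1494 + 2 × 668.00 ≈ 2830; y = 1912 + 1 × 244.33 ≈ 2156.

x = 2830 px, y = 2156 px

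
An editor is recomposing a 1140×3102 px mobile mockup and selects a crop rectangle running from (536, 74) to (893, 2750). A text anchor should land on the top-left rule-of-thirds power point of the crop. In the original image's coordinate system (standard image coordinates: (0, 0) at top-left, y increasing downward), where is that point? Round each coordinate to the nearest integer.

(655, 966)

Crop width = 893 − 536 = 357 px; one third is 119.00 px.
Crop height = 2750 − 74 = 2676 px; one third is 892.00 px.
The top-left point is one-third across and one-third down within the crop:
x = 536 + 1 × 119.00 ≈ 655; y = 74 + 1 × 892.00 ≈ 966.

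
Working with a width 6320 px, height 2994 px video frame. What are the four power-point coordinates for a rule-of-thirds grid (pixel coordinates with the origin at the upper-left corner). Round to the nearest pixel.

(2107, 998), (4213, 998), (2107, 1996), (4213, 1996)

One third of 6320 is 2106.67; one third of 2994 is 998.
Vertical third lines at x = 2107 and x = 4213; horizontal third lines at y = 998 and y = 1996.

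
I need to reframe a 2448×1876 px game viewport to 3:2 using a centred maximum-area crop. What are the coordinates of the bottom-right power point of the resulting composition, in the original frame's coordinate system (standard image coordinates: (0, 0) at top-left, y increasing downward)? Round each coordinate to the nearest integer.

(1632, 1210)

2448/1876 < 3/2, so the 3:2 crop keeps the full width 2448 and trims height to 2448 × 2/3 = 1632.00 px.
Top offset = (1876 − 1632.00)/2 = 122.00 px; left offset = 0.
Bottom-right is two-thirds across and two-thirds down within the crop:
x = 0.00 + 2 × 2448.00/3 ≈ 1632; y = 122.00 + 2 × 1632.00/3 ≈ 1210.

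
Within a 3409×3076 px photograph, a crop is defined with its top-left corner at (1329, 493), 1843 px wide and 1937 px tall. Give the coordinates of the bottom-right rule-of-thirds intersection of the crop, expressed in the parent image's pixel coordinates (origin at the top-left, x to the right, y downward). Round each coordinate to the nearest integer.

One third of the crop width 1843 is 614.33 px.
One third of the crop height 1937 is 645.67 px.
The bottom-right point is two-thirds across and two-thirds down within the crop:
x = 1329 + 2 × 614.33 ≈ 2558; y = 493 + 2 × 645.67 ≈ 1784.

(2558, 1784)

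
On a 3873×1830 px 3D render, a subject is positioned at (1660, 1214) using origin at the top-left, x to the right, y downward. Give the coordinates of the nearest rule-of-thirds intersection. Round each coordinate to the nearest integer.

x = 1291 px, y = 1220 px

Third lines: x ∈ {1291, 2582}, y ∈ {610, 1220}.
1660 is closer to x = 1291; 1214 is closer to y = 1220.
So the nearest intersection is the lower-left power point.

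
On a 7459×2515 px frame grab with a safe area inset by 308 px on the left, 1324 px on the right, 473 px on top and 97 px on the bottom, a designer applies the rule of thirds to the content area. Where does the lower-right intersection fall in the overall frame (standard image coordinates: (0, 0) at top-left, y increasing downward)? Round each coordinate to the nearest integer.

Content width = 7459 − 308 − 1324 = 5827 px; content height = 2515 − 473 − 97 = 1945 px.
Lower-right is two-thirds across and two-thirds down within the content area.
x = 308 + 2 × 5827/3 = 308 + 3884.67 ≈ 4193
y = 473 + 2 × 1945/3 = 473 + 1296.67 ≈ 1770

(4193, 1770)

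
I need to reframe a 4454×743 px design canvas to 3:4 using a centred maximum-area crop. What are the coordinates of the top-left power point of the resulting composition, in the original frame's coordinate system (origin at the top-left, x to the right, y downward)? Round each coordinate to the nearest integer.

(2134, 248)

4454/743 > 3/4, so the 3:4 crop keeps the full height 743 and trims width to 743 × 3/4 = 557.25 px.
Left offset = (4454 − 557.25)/2 = 1948.38 px; top offset = 0.
Top-left is one-third across and one-third down within the crop:
x = 1948.38 + 1 × 557.25/3 ≈ 2134; y = 0.00 + 1 × 743.00/3 ≈ 248.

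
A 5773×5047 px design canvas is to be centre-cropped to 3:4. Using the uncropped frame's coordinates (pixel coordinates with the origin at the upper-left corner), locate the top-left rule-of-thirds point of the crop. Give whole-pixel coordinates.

5773/5047 > 3/4, so the 3:4 crop keeps the full height 5047 and trims width to 5047 × 3/4 = 3785.25 px.
Left offset = (5773 − 3785.25)/2 = 993.88 px; top offset = 0.
Top-left is one-third across and one-third down within the crop:
x = 993.88 + 1 × 3785.25/3 ≈ 2256; y = 0.00 + 1 × 5047.00/3 ≈ 1682.

x = 2256 px, y = 1682 px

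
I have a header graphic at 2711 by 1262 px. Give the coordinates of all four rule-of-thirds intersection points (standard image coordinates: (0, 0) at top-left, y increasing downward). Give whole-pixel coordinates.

One third of 2711 is 903.67; one third of 1262 is 420.67.
Vertical third lines at x = 904 and x = 1807; horizontal third lines at y = 421 and y = 841.

(904, 421), (1807, 421), (904, 841), (1807, 841)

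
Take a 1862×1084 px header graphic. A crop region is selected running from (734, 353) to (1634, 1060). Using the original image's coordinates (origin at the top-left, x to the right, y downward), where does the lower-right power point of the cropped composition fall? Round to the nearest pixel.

(1334, 824)

Crop width = 1634 − 734 = 900 px; one third is 300.00 px.
Crop height = 1060 − 353 = 707 px; one third is 235.67 px.
The lower-right point is two-thirds across and two-thirds down within the crop:
x = 734 + 2 × 300.00 ≈ 1334; y = 353 + 2 × 235.67 ≈ 824.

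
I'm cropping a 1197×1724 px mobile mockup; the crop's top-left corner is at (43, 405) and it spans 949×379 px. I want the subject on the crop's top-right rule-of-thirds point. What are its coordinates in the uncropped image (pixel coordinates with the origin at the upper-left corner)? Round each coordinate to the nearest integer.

(676, 531)

One third of the crop width 949 is 316.33 px.
One third of the crop height 379 is 126.33 px.
The top-right point is two-thirds across and one-third down within the crop:
x = 43 + 2 × 316.33 ≈ 676; y = 405 + 1 × 126.33 ≈ 531.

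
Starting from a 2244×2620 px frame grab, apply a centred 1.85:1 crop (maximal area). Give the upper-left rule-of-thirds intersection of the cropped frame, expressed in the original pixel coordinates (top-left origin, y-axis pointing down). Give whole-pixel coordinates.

x = 748 px, y = 1108 px

2244/2620 < 1.85/1, so the 1.85:1 crop keeps the full width 2244 and trims height to 2244 × 1/1.85 = 1212.97 px.
Top offset = (2620 − 1212.97)/2 = 703.51 px; left offset = 0.
Upper-left is one-third across and one-third down within the crop:
x = 0.00 + 1 × 2244.00/3 ≈ 748; y = 703.51 + 1 × 1212.97/3 ≈ 1108.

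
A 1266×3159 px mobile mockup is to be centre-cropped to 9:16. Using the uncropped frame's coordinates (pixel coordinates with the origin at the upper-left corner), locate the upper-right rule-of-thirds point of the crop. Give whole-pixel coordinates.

x = 844 px, y = 1204 px

1266/3159 < 9/16, so the 9:16 crop keeps the full width 1266 and trims height to 1266 × 16/9 = 2250.67 px.
Top offset = (3159 − 2250.67)/2 = 454.17 px; left offset = 0.
Upper-right is two-thirds across and one-third down within the crop:
x = 0.00 + 2 × 1266.00/3 ≈ 844; y = 454.17 + 1 × 2250.67/3 ≈ 1204.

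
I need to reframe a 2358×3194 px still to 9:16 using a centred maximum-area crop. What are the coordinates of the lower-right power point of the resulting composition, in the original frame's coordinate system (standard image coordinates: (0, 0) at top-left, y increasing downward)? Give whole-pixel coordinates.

(1478, 2129)

2358/3194 > 9/16, so the 9:16 crop keeps the full height 3194 and trims width to 3194 × 9/16 = 1796.62 px.
Left offset = (2358 − 1796.62)/2 = 280.69 px; top offset = 0.
Lower-right is two-thirds across and two-thirds down within the crop:
x = 280.69 + 2 × 1796.62/3 ≈ 1478; y = 0.00 + 2 × 3194.00/3 ≈ 2129.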